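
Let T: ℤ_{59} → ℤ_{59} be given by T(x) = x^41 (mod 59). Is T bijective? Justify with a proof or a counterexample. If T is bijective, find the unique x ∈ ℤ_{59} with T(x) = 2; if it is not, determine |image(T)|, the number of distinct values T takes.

33

Since 59 is prime, the nonzero elements of ℤ_{59} form a cyclic group of order 58.
As gcd(41, 58) = 1, raising to the 41st power is a bijection on this group: if x_1^41 ≡ x_2^41 then (x_1x_2^{−1})^41 = 1, and the only element of order dividing gcd(41, 58) = 1 is 1, so x_1 = x_2.
With T(0) = 0 this makes T injective on all of ℤ_{59}, hence bijective (finite equal-size domain and codomain). In particular T is bijective.
Since T is bijective, we find the preimage of 2. The inverse of x ↦ x^41 on (ℤ_{59})^× is x ↦ x^17, because 41·17 = 697 = 12·58 + 1 ≡ 1 (mod 58) and x^{58} = 1 for x ≠ 0 (Fermat). So T⁻¹(2) = 2^17 mod 59.
Repeated squaring mod 59: 2^1 ≡ 2, 2^2 ≡ 2² = 4, 2^4 ≡ 4² = 16, 2^8 ≡ 16² = 256 ≡ 20, 2^16 ≡ 20² = 400 ≡ 46. Since 17 = 16 + 1, 2^17 ≡ 46·2: 46·2 = 92 ≡ 33. So 2^17 ≡ 33 (mod 59).
Hence T⁻¹(2) = 33.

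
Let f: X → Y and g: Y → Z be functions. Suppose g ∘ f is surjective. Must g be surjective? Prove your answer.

Let c ∈ Z. Since g ∘ f is surjective, some a ∈ X has g(f(a)) = c. Then b = f(a) ∈ Y satisfies g(b) = c. So g is surjective.

surjective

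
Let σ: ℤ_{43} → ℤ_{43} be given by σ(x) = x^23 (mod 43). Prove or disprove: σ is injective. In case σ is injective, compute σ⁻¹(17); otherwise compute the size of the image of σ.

Since 43 is prime, the nonzero elements of ℤ_{43} form a cyclic group of order 42.
As gcd(23, 42) = 1, raising to the 23rd power is a bijection on this group: if u^23 ≡ v^23 then (uv^{−1})^23 = 1, and the only element of order dividing gcd(23, 42) = 1 is 1, so u = v.
With σ(0) = 0 this makes σ injective on all of ℤ_{43}, hence bijective (finite equal-size domain and codomain). In particular σ is injective.
Since σ is injective, we find the preimage of 17. The inverse of x ↦ x^23 on (ℤ_{43})^× is x ↦ x^11, because 23·11 = 253 = 6·42 + 1 ≡ 1 (mod 42) and x^{42} = 1 for x ≠ 0 (Fermat). So σ⁻¹(17) = 17^11 mod 43.
Repeated squaring mod 43: 17^1 ≡ 17, 17^2 ≡ 17² = 289 ≡ 31, 17^4 ≡ 31² = 961 ≡ 15, 17^8 ≡ 15² = 225 ≡ 10. Since 11 = 8 + 2 + 1, 17^11 ≡ 10·31·17: 10·31 = 310 ≡ 9, then 9·17 = 153 ≡ 24. So 17^11 ≡ 24 (mod 43).
Hence σ⁻¹(17) = 24.

24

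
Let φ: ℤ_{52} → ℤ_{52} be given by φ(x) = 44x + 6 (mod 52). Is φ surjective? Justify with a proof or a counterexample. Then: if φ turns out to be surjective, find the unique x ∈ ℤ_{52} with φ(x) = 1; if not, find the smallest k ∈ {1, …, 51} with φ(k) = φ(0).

Since gcd(44, 52) = 4, we have 44x ≡ 0 (mod 4) for all x, so φ(x) ≡ 2 (mod 4).
But 0 ≢ 2 (mod 4), so 0 ∈ ℤ_{52} has no preimage. Hence φ is not surjective.
Since φ is not surjective, we find the least positive k with φ(k) = φ(0): this means 44k ≡ 0 (mod 52), i.e. 52 ∣ 44k. Since gcd(44, 52) = 4, dividing through by 4 this holds exactly when 13 ∣ 11k, and as gcd(11, 13) = 1, exactly when 13 ∣ k.
The smallest positive such k is 13.

13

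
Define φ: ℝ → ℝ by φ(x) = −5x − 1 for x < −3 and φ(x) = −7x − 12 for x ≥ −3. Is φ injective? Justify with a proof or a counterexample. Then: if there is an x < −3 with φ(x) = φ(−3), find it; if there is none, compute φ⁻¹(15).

Both pieces are strictly decreasing (slopes −5 and −7), so each is injective on its own interval.
The left piece maps (−∞, −3) onto (14, ∞); the right piece maps [−3, ∞) onto (−∞, 9].
These images are disjoint, so no value is attained by both pieces. Thus φ is injective.
Because the two images are disjoint, no x < −3 has φ(x) = φ(−3), so we compute φ⁻¹(15): 15 lies in (14, ∞), so solve −5x − 1 = 15: x = (15 + 1)/(−5) = −16/5.

-16/5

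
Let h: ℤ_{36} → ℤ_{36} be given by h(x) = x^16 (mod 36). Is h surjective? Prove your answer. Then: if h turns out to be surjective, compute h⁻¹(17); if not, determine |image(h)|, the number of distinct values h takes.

8

h(0) = 0^16 = 0.
h(6): Repeated squaring mod 36: 6^1 ≡ 6, 6^2 ≡ 6² = 36 ≡ 0, 6^4 ≡ 0² = 0, 6^8 ≡ 0² = 0, 6^16 ≡ 0² = 0. So 6^16 ≡ 0 (mod 36).
So h(0) = h(6) = 0 while 0 ≠ 6, thus h is not injective.
A non-injective map from the 36-element set ℤ_{36} to itself takes at most 35 distinct values, so it cannot be surjective. Hence h is not surjective.
Since h is not surjective, we determine |image(h)|. Computing x^16 mod 36 for each x (by repeated squaring, reducing mod 36 at every step), the values h(0), h(1), …, h(35) are: 0, 1, 16, 9, 4, 13, 0, 25, 28, 9, 28, 25, 0, 13, 4, 9, 16, 1, 0, 1, 16, 9, 4, 13, 0, 25, 28, 9, 28, 25, 0, 13, 4, 9, 16, 1.
The distinct values are {0, 1, 4, 9, 13, 16, 25, 28}; there are 8 of them.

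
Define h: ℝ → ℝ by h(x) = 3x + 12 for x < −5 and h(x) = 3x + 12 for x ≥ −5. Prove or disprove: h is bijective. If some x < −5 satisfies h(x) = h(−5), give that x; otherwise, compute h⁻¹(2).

-10/3

Both pieces are strictly increasing (slopes 3 and 3), so each is injective on its own interval.
The left piece maps (−∞, −5) onto (−∞, −3); the right piece maps [−5, ∞) onto [−3, ∞).
Since −3 = −3, the images partition ℝ: h is injective and surjective, hence bijective.
Because the two images are disjoint, no x < −5 has h(x) = h(−5), so we compute h⁻¹(2): 2 lies in [−3, ∞), so solve 3x + 12 = 2: x = (2 − 12)/3 = −10/3.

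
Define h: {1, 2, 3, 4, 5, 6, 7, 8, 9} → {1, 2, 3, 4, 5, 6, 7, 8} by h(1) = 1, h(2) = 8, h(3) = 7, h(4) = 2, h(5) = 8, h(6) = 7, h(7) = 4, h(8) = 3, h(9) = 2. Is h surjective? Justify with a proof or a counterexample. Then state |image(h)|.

6

No element maps to 5, so h is not surjective.
The image of h is {1, 2, 3, 4, 7, 8}, which has 6 elements.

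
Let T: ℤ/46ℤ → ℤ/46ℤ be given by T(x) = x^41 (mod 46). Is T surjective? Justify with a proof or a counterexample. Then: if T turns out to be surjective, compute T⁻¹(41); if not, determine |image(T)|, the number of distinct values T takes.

29

Computing x^41 mod 46 for each x (by repeated squaring, reducing mod 46 at every step), the values T(0), T(1), …, T(45) are: 0, 1, 26, 29, 32, 7, 18, 11, 4, 13, 44, 15, 8, 25, 10, 19, 12, 5, 16, 37, 40, 43, 22, 23, 24, 3, 6, 9, 30, 41, 34, 27, 36, 21, 38, 31, 2, 33, 42, 35, 28, 39, 14, 17, 20, 45.
Every element of ℤ/46ℤ appears exactly once in this list, so T is a bijection, and in particular surjective.
Since T is surjective, we read off the preimage of 41 from the same table: T(29) = 41, so T⁻¹(41) = 29.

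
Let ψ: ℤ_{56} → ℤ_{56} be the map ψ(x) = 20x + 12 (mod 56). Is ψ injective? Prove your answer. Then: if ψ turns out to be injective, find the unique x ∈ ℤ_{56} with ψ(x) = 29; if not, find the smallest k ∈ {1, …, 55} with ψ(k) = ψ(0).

Recall that injectivity means: for all u, v in the domain, ψ(u) = ψ(v) implies u = v.
We have gcd(20, 56) = 4 > 1. Taking u = 0 and v = 14: ψ(0) = 12 and ψ(14) = 20·14 + 12 = 292 ≡ 12 (mod 56).
So ψ(0) = ψ(14) while 0 ≠ 14, thus ψ is not injective.
Since ψ is not injective, we find the least positive k with ψ(k) = ψ(0): this means 20k ≡ 0 (mod 56), i.e. 56 ∣ 20k. Since gcd(20, 56) = 4, dividing through by 4 this holds exactly when 14 ∣ 5k, and as gcd(5, 14) = 1, exactly when 14 ∣ k.
The smallest positive such k is 14.

14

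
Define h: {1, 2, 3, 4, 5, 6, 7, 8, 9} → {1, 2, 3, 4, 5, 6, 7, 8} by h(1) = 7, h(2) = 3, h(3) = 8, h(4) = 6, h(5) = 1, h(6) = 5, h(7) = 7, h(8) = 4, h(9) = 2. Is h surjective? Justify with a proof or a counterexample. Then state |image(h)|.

Every element of the codomain has a preimage: 1 = h(5), 2 = h(9), 3 = h(2), 4 = h(8), 5 = h(6), 6 = h(4), 7 = h(1), 8 = h(3).
Hence h is surjective.
The image of h is {1, 2, 3, 4, 5, 6, 7, 8}, which has 8 elements.

8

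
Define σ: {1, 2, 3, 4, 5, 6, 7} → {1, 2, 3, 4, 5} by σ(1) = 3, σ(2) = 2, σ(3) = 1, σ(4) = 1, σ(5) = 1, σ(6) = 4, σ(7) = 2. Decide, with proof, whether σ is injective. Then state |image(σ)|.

4

σ(3) = 1 = σ(4) with 3 ≠ 4, so σ is not injective.
The image of σ is {1, 2, 3, 4}, which has 4 elements.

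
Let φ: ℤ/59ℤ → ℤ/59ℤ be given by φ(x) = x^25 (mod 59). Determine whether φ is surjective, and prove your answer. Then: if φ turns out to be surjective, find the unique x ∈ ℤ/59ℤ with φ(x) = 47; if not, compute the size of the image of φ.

13

Since 59 is prime, the nonzero elements of ℤ/59ℤ form a cyclic group of order 58.
As gcd(25, 58) = 1, raising to the 25th power is a bijection on this group: if x_1^25 ≡ x_2^25 then (x_1x_2^{−1})^25 = 1, and the only element of order dividing gcd(25, 58) = 1 is 1, so x_1 = x_2.
With φ(0) = 0 this makes φ injective on all of ℤ/59ℤ, hence bijective (finite equal-size domain and codomain). In particular φ is surjective.
Since φ is surjective, we find the preimage of 47. The inverse of x ↦ x^25 on (ℤ/59ℤ)^× is x ↦ x^7, because 25·7 = 175 = 3·58 + 1 ≡ 1 (mod 58) and x^{58} = 1 for x ≠ 0 (Fermat). So φ⁻¹(47) = 47^7 mod 59.
Repeated squaring mod 59: 47^1 ≡ 47, 47^2 ≡ 47² = 2209 ≡ 26, 47^4 ≡ 26² = 676 ≡ 27. Since 7 = 4 + 2 + 1, 47^7 ≡ 27·26·47: 27·26 = 702 ≡ 53, then 53·47 = 2491 ≡ 13. So 47^7 ≡ 13 (mod 59).
Hence φ⁻¹(47) = 13.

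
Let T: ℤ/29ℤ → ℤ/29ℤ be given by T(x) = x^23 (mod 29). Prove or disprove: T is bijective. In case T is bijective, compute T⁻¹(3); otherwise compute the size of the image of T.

Since 29 is prime, the nonzero elements of ℤ/29ℤ form a cyclic group of order 28.
As gcd(23, 28) = 1, raising to the 23rd power is a bijection on this group: if a^23 ≡ b^23 then (ab^{−1})^23 = 1, and the only element of order dividing gcd(23, 28) = 1 is 1, so a = b.
With T(0) = 0 this makes T injective on all of ℤ/29ℤ, hence bijective (finite equal-size domain and codomain). In particular T is bijective.
Since T is bijective, we find the preimage of 3. The inverse of x ↦ x^23 on (ℤ/29ℤ)^× is x ↦ x^11, because 23·11 = 253 = 9·28 + 1 ≡ 1 (mod 28) and x^{28} = 1 for x ≠ 0 (Fermat). So T⁻¹(3) = 3^11 mod 29.
Repeated squaring mod 29: 3^1 ≡ 3, 3^2 ≡ 3² = 9, 3^4 ≡ 9² = 81 ≡ 23, 3^8 ≡ 23² = 529 ≡ 7. Since 11 = 8 + 2 + 1, 3^11 ≡ 7·9·3: 7·9 = 63 ≡ 5, then 5·3 = 15. So 3^11 ≡ 15 (mod 29).
Hence T⁻¹(3) = 15.

15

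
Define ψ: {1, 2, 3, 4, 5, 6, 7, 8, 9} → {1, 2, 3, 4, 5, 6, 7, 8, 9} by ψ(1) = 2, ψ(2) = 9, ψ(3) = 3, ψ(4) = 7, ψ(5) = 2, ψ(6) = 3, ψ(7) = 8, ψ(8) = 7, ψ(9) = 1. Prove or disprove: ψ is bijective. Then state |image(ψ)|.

6

ψ(1) = 2 = ψ(5) with 1 ≠ 5, so ψ is not injective, hence not bijective.
The image of ψ is {1, 2, 3, 7, 8, 9}, which has 6 elements.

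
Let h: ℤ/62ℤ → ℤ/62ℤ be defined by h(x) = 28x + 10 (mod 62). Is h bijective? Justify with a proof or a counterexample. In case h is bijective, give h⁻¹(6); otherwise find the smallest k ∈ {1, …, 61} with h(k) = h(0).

31

Recall: h is injective when h(a) = h(b) forces a = b.
We have gcd(28, 62) = 2 > 1. Taking a = 0 and b = 31: h(0) = 10 and h(31) = 28·31 + 10 = 878 ≡ 10 (mod 62).
So h(0) = h(31) while 0 ≠ 31, hence h is not injective, hence not bijective.
Since h is not bijective, we find the least positive k with h(k) = h(0): this means 28k ≡ 0 (mod 62), i.e. 62 ∣ 28k. Since gcd(28, 62) = 2, dividing through by 2 this holds exactly when 31 ∣ 14k, and as gcd(14, 31) = 1, exactly when 31 ∣ k.
The smallest positive such k is 31.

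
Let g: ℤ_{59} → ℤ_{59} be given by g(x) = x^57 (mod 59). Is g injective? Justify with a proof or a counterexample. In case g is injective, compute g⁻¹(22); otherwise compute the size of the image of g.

Since 59 is prime, the nonzero elements of ℤ_{59} form a cyclic group of order 58.
As gcd(57, 58) = 1, raising to the 57th power is a bijection on this group: if s^57 ≡ t^57 then (st^{−1})^57 = 1, and the only element of order dividing gcd(57, 58) = 1 is 1, so s = t.
With g(0) = 0 this makes g injective on all of ℤ_{59}, hence bijective (finite equal-size domain and codomain). In particular g is injective.
Since g is injective, we find the preimage of 22. The inverse of x ↦ x^57 on (ℤ_{59})^× is x ↦ x^57, because 57·57 = 3249 = 56·58 + 1 ≡ 1 (mod 58) and x^{58} = 1 for x ≠ 0 (Fermat). So g⁻¹(22) = 22^57 mod 59.
Repeated squaring mod 59: 22^1 ≡ 22, 22^2 ≡ 22² = 484 ≡ 12, 22^4 ≡ 12² = 144 ≡ 26, 22^8 ≡ 26² = 676 ≡ 27, 22^16 ≡ 27² = 729 ≡ 21, 22^32 ≡ 21² = 441 ≡ 28. Since 57 = 32 + 16 + 8 + 1, 22^57 ≡ 28·21·27·22: 28·21 = 588 ≡ 57, then 57·27 = 1539 ≡ 5, then 5·22 = 110 ≡ 51. So 22^57 ≡ 51 (mod 59).
Hence g⁻¹(22) = 51.

51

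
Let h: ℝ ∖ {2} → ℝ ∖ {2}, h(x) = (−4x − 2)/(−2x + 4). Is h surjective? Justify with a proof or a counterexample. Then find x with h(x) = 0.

For any y ≠ 2, solving y(−2x + 4) = −4x − 2 for x gives a well-defined x ≠ 2. So h is surjective.
Solving h(x) = 0: cross-multiplying gives −4x − 2 = 0(−2x + 4), which rearranges to −4x = 2, so x = −1/2.

-1/2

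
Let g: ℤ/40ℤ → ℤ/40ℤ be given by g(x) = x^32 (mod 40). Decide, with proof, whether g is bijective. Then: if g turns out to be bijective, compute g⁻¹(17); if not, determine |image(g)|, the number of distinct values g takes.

4

g(1) = 1^32 = 1.
g(3): Repeated squaring mod 40: 3^1 ≡ 3, 3^2 ≡ 3² = 9, 3^4 ≡ 9² = 81 ≡ 1, 3^8 ≡ 1² = 1, 3^16 ≡ 1² = 1, 3^32 ≡ 1² = 1. So 3^32 ≡ 1 (mod 40).
So g(1) = g(3) = 1 while 1 ≠ 3, hence g is not injective, hence not bijective.
Since g is not bijective, we determine |image(g)|. Computing x^32 mod 40 for each x (by repeated squaring, reducing mod 40 at every step), the values g(0), g(1), …, g(39) are: 0, 1, 16, 1, 16, 25, 16, 1, 16, 1, 0, 1, 16, 1, 16, 25, 16, 1, 16, 1, 0, 1, 16, 1, 16, 25, 16, 1, 16, 1, 0, 1, 16, 1, 16, 25, 16, 1, 16, 1.
The distinct values are {0, 1, 16, 25}; there are 4 of them.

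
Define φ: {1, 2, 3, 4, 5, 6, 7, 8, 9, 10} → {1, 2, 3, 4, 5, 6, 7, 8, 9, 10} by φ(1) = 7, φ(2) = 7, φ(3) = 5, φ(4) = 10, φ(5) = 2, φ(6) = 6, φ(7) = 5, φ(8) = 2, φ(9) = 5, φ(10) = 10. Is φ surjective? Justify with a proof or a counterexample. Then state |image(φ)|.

No element maps to 1, so φ is not surjective.
The image of φ is {2, 5, 6, 7, 10}, which has 5 elements.

5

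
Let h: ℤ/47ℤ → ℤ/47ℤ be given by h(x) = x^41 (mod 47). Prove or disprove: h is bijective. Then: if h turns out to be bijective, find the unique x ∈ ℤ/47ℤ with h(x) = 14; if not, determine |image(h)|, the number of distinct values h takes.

Since 47 is prime, the nonzero elements of ℤ/47ℤ form a cyclic group of order 46.
As gcd(41, 46) = 1, raising to the 41st power is a bijection on this group: if a^41 ≡ b^41 then (ab^{−1})^41 = 1, and the only element of order dividing gcd(41, 46) = 1 is 1, so a = b.
With h(0) = 0 this makes h injective on all of ℤ/47ℤ, hence bijective (finite equal-size domain and codomain). In particular h is bijective.
Since h is bijective, we find the preimage of 14. The inverse of x ↦ x^41 on (ℤ/47ℤ)^× is x ↦ x^9, because 41·9 = 369 = 8·46 + 1 ≡ 1 (mod 46) and x^{46} = 1 for x ≠ 0 (Fermat). So h⁻¹(14) = 14^9 mod 47.
Repeated squaring mod 47: 14^1 ≡ 14, 14^2 ≡ 14² = 196 ≡ 8, 14^4 ≡ 8² = 64 ≡ 17, 14^8 ≡ 17² = 289 ≡ 7. Since 9 = 8 + 1, 14^9 ≡ 7·14: 7·14 = 98 ≡ 4. So 14^9 ≡ 4 (mod 47).
Hence h⁻¹(14) = 4.

4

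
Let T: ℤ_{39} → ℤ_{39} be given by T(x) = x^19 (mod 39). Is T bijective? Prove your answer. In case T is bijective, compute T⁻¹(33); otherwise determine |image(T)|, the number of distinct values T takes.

Computing x^19 mod 39 for each x (by repeated squaring, reducing mod 39 at every step), the values T(0), T(1), …, T(38) are: 0, 1, 11, 3, 4, 8, 33, 19, 5, 9, 10, 2, 12, 13, 14, 24, 16, 17, 21, 7, 32, 18, 22, 23, 15, 25, 26, 27, 37, 29, 30, 34, 20, 6, 31, 35, 36, 28, 38.
Every element of ℤ_{39} appears exactly once in this list, so T is a bijection, and in particular bijective.
Since T is bijective, we read off the preimage of 33 from the same table: T(6) = 33, so T⁻¹(33) = 6.

6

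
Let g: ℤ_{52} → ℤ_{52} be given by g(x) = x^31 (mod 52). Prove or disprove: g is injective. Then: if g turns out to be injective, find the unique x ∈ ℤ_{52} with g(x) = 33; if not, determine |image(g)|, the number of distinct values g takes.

39

g(0) = 0^31 = 0.
g(26): Repeated squaring mod 52: 26^1 ≡ 26, 26^2 ≡ 26² = 676 ≡ 0, 26^4 ≡ 0² = 0, 26^8 ≡ 0² = 0, 26^16 ≡ 0² = 0. Since 31 = 16 + 8 + 4 + 2 + 1, 26^31 ≡ 0·0·0·0·26: 0·0 = 0, then 0·0 = 0, then 0·0 = 0, then 0·26 = 0. So 26^31 ≡ 0 (mod 52).
So g(0) = g(26) = 0 while 0 ≠ 26, therefore g is not injective.
Since g is not injective, we determine |image(g)|. Computing x^31 mod 52 for each x (by repeated squaring, reducing mod 52 at every step), the values g(0), g(1), …, g(51) are: 0, 1, 24, 3, 4, 21, 20, 19, 44, 9, 36, 15, 12, 13, 40, 11, 16, 17, 8, 7, 32, 5, 48, 23, 28, 25, 0, 27, 24, 29, 4, 47, 20, 45, 44, 35, 36, 41, 12, 39, 40, 37, 16, 43, 8, 33, 32, 31, 48, 49, 28, 51.
The distinct values are {0, 1, 3, 4, 5, 7, 8, 9, 11, 12, 13, 15, 16, 17, 19, 20, 21, 23, 24, 25, 27, 28, 29, 31, 32, 33, 35, 36, 37, 39, 40, 41, 43, 44, 45, 47, 48, 49, 51}; there are 39 of them.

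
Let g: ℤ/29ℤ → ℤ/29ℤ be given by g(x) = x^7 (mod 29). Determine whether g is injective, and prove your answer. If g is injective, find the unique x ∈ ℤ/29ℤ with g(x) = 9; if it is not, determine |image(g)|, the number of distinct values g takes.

g(2): Repeated squaring mod 29: 2^1 ≡ 2, 2^2 ≡ 2² = 4, 2^4 ≡ 4² = 16. Since 7 = 4 + 2 + 1, 2^7 ≡ 16·4·2: 16·4 = 64 ≡ 6, then 6·2 = 12. So 2^7 ≡ 12 (mod 29).
g(3): Repeated squaring mod 29: 3^1 ≡ 3, 3^2 ≡ 3² = 9, 3^4 ≡ 9² = 81 ≡ 23. Since 7 = 4 + 2 + 1, 3^7 ≡ 23·9·3: 23·9 = 207 ≡ 4, then 4·3 = 12. So 3^7 ≡ 12 (mod 29).
So g(2) = g(3) = 12 while 2 ≠ 3, thus g is not injective.
Since g is not injective, we determine |image(g)|. Computing x^7 mod 29 for each x (by repeated squaring, reducing mod 29 at every step), the values g(0), g(1), …, g(28) are: 0, 1, 12, 12, 28, 28, 28, 1, 17, 28, 17, 12, 17, 28, 12, 17, 1, 12, 17, 12, 1, 12, 28, 1, 1, 1, 17, 17, 28.
The distinct values are {0, 1, 12, 17, 28}; there are 5 of them.

5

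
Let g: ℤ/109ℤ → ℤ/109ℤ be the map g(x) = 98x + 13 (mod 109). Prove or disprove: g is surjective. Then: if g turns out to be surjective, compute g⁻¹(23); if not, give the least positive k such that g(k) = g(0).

9

Since gcd(98, 109) = 1, 98 is invertible modulo 109. Euclid's algorithm: 109 = 1·98 + 11, 98 = 8·11 + 10, 11 = 1·10 + 1; back-substituting gives 1 = 99·98 − 89·109, so 98⁻¹ ≡ 99 (mod 109).
For any y ∈ ℤ/109ℤ, x = 99(y − 13) mod 109 satisfies g(x) = 98·99(y − 13) + 13 ≡ y (since 98·99 ≡ 1 mod 109). So every y has a preimage.
Thus g is surjective.
Since g is surjective, we compute g⁻¹(23): solve 98x + 13 ≡ 23 (mod 109), i.e. 98x ≡ 10 (mod 109).
Multiplying by 98⁻¹ = 99 gives x ≡ 99·10 = 990 = 9·109 + 9 ≡ 9 (mod 109).
Check: g(9) = 98·9 + 13 = 895 = 8·109 + 23 ≡ 23 (mod 109).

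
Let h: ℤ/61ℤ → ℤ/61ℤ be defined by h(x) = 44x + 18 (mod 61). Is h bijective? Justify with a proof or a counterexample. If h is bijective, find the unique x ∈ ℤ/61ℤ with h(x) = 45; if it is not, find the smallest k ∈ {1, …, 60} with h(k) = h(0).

Recall that h is injective when h(u) = h(v) forces u = v.
If h(u) = h(v), then 44u ≡ 44v (mod 61). Because gcd(44, 61) = 1, we may cancel 44 to get u ≡ v (mod 61).
We now compute 44⁻¹ mod 61 explicitly. Euclid's algorithm: 61 = 1·44 + 17, 44 = 2·17 + 10, 17 = 1·10 + 7, 10 = 1·7 + 3, 7 = 2·3 + 1; back-substituting gives 1 = 43·44 − 31·61, so 44⁻¹ ≡ 43 (mod 61).
For any y ∈ ℤ/61ℤ, x = 43(y − 18) mod 61 satisfies h(x) = 44·43(y − 18) + 18 ≡ y (since 44·43 ≡ 1 mod 61). So every y has a preimage.
So h is bijective.
Since h is bijective, we find h⁻¹(45): we need 44x ≡ 45 − 18 ≡ 27 (mod 61). Using 44⁻¹ = 43: x ≡ 43·27 = 1161 = 19·61 + 2, so x = 2.
Check: h(2) = 44·2 + 18 = 106 = 1·61 + 45 ≡ 45 (mod 61).

2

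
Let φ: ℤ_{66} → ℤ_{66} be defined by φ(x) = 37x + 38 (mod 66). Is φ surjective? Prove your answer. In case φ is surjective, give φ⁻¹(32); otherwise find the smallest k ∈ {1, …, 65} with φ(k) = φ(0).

Since gcd(37, 66) = 1, 37 is invertible modulo 66. Euclid's algorithm: 66 = 1·37 + 29, 37 = 1·29 + 8, 29 = 3·8 + 5, 8 = 1·5 + 3, 5 = 1·3 + 2, 3 = 1·2 + 1; back-substituting gives 1 = 25·37 − 14·66, so 37⁻¹ ≡ 25 (mod 66).
For any y ∈ ℤ_{66}, x = 25(y − 38) mod 66 satisfies φ(x) = 37·25(y − 38) + 38 ≡ y (since 37·25 ≡ 1 mod 66). So every y has a preimage.
Thus φ is surjective.
Since φ is surjective, we compute φ⁻¹(32): solve 37x + 38 ≡ 32 (mod 66), i.e. 37x ≡ 60 (mod 66).
Multiplying by 37⁻¹ = 25 gives x ≡ 25·60 = 1500 = 22·66 + 48 ≡ 48 (mod 66).
Check: φ(48) = 37·48 + 38 = 1814 = 27·66 + 32 ≡ 32 (mod 66).

48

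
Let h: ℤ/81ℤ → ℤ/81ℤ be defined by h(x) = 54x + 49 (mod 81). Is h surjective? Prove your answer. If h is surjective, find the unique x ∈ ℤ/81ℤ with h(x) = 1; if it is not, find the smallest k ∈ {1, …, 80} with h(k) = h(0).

3

Since gcd(54, 81) = 27, we have 54x ≡ 0 (mod 27) for all x, so h(x) ≡ 22 (mod 27).
But 0 ≢ 22 (mod 27), so 0 ∈ ℤ/81ℤ has no preimage. Therefore h is not surjective.
Since h is not surjective, we find the least positive k with h(k) = h(0): this means 54k ≡ 0 (mod 81), i.e. 81 ∣ 54k. Since gcd(54, 81) = 27, dividing through by 27 this holds exactly when 3 ∣ 2k, and as gcd(2, 3) = 1, exactly when 3 ∣ k.
The smallest positive such k is 3.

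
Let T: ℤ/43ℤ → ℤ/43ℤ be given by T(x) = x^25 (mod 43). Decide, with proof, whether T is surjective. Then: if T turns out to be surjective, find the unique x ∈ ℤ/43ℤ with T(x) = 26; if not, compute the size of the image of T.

29

Since 43 is prime, the nonzero elements of ℤ/43ℤ form a cyclic group of order 42.
As gcd(25, 42) = 1, raising to the 25th power is a bijection on this group: if u^25 ≡ v^25 then (uv^{−1})^25 = 1, and the only element of order dividing gcd(25, 42) = 1 is 1, so u = v.
With T(0) = 0 this makes T injective on all of ℤ/43ℤ, hence bijective (finite equal-size domain and codomain). In particular T is surjective.
Since T is surjective, we find the preimage of 26. The inverse of x ↦ x^25 on (ℤ/43ℤ)^× is x ↦ x^37, because 25·37 = 925 = 22·42 + 1 ≡ 1 (mod 42) and x^{42} = 1 for x ≠ 0 (Fermat). So T⁻¹(26) = 26^37 mod 43.
Repeated squaring mod 43: 26^1 ≡ 26, 26^2 ≡ 26² = 676 ≡ 31, 26^4 ≡ 31² = 961 ≡ 15, 26^8 ≡ 15² = 225 ≡ 10, 26^16 ≡ 10² = 100 ≡ 14, 26^32 ≡ 14² = 196 ≡ 24. Since 37 = 32 + 4 + 1, 26^37 ≡ 24·15·26: 24·15 = 360 ≡ 16, then 16·26 = 416 ≡ 29. So 26^37 ≡ 29 (mod 43).
Hence T⁻¹(26) = 29.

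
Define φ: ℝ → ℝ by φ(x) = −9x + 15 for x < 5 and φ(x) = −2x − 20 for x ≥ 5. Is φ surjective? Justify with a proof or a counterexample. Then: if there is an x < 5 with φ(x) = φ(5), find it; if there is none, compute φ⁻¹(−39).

19/2

Both pieces are strictly decreasing (slopes −9 and −2), so each is injective on its own interval.
The left piece maps (−∞, 5) onto (−30, ∞); the right piece maps [5, ∞) onto (−∞, −30].
These images together cover ℝ, so φ is surjective.
Because the two images are disjoint, no x < 5 has φ(x) = φ(5), so we compute φ⁻¹(−39): −39 lies in (−∞, −30], so solve −2x − 20 = −39: x = (−39 + 20)/(−2) = 19/2.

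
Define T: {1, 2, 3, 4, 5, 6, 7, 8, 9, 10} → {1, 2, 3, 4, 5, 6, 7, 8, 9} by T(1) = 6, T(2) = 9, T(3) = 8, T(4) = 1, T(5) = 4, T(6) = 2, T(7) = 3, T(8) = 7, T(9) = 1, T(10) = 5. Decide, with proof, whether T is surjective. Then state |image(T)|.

Every element of the codomain has a preimage: 1 = T(4), 2 = T(6), 3 = T(7), 4 = T(5), 5 = T(10), 6 = T(1), 7 = T(8), 8 = T(3), 9 = T(2).
Hence T is surjective.
The image of T is {1, 2, 3, 4, 5, 6, 7, 8, 9}, which has 9 elements.

9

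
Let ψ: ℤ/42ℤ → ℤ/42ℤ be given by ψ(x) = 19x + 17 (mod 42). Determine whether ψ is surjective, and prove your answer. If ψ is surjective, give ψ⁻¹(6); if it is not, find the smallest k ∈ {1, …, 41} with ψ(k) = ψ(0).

37

Since gcd(19, 42) = 1, 19 is invertible modulo 42. Euclid's algorithm: 42 = 2·19 + 4, 19 = 4·4 + 3, 4 = 1·3 + 1; back-substituting gives 1 = 31·19 − 14·42, so 19⁻¹ ≡ 31 (mod 42).
Then y ↦ 31(y − 17) is a two-sided inverse to ψ, so every y ∈ ℤ/42ℤ has a preimage.
Thus ψ is surjective.
Since ψ is surjective, we find ψ⁻¹(6): we need 19x ≡ 6 − 17 ≡ 31 (mod 42). Using 19⁻¹ = 31: x ≡ 31·31 = 961 = 22·42 + 37, so x = 37.
Check: ψ(37) = 19·37 + 17 = 720 = 17·42 + 6 ≡ 6 (mod 42).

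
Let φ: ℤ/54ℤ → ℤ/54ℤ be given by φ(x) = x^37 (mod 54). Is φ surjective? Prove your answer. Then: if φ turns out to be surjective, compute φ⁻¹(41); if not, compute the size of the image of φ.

38

φ(0) = 0^37 = 0.
φ(6): Repeated squaring mod 54: 6^1 ≡ 6, 6^2 ≡ 6² = 36, 6^4 ≡ 36² = 1296 ≡ 0, 6^8 ≡ 0² = 0, 6^16 ≡ 0² = 0, 6^32 ≡ 0² = 0. Since 37 = 32 + 4 + 1, 6^37 ≡ 0·0·6: 0·0 = 0, then 0·6 = 0. So 6^37 ≡ 0 (mod 54).
So φ(0) = φ(6) = 0 while 0 ≠ 6, so φ is not injective.
A non-injective map from the 54-element set ℤ/54ℤ to itself takes at most 53 distinct values, so it cannot be surjective. Therefore φ is not surjective.
Since φ is not surjective, we determine |image(φ)|. Computing x^37 mod 54 for each x (by repeated squaring, reducing mod 54 at every step), the values φ(0), φ(1), …, φ(53) are: 0, 1, 2, 27, 4, 5, 0, 7, 8, 27, 10, 11, 0, 13, 14, 27, 16, 17, 0, 19, 20, 27, 22, 23, 0, 25, 26, 27, 28, 29, 0, 31, 32, 27, 34, 35, 0, 37, 38, 27, 40, 41, 0, 43, 44, 27, 46, 47, 0, 49, 50, 27, 52, 53.
The distinct values are {0, 1, 2, 4, 5, 7, 8, 10, 11, 13, 14, 16, 17, 19, 20, 22, 23, 25, 26, 27, 28, 29, 31, 32, 34, 35, 37, 38, 40, 41, 43, 44, 46, 47, 49, 50, 52, 53}; there are 38 of them.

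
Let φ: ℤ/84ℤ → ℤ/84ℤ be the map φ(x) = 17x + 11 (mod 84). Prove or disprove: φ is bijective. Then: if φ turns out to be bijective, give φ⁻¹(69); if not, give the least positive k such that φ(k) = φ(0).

Recall: φ is injective if φ(u) = φ(v) implies u = v.
If φ(u) = φ(v), then 17u ≡ 17v (mod 84). Because gcd(17, 84) = 1, we may cancel 17 to get u ≡ v (mod 84).
We now compute 17⁻¹ mod 84 explicitly. Euclid's algorithm: 84 = 4·17 + 16, 17 = 1·16 + 1; back-substituting gives 1 = 5·17 − 1·84, so 17⁻¹ ≡ 5 (mod 84).
Then y ↦ 5(y − 11) is a two-sided inverse to φ, so every y ∈ ℤ/84ℤ has a preimage.
So φ is bijective.
Since φ is bijective, we find φ⁻¹(69): we need 17x ≡ 69 − 11 ≡ 58 (mod 84). Using 17⁻¹ = 5: x ≡ 5·58 = 290 = 3·84 + 38, so x = 38.
Check: φ(38) = 17·38 + 11 = 657 = 7·84 + 69 ≡ 69 (mod 84).

38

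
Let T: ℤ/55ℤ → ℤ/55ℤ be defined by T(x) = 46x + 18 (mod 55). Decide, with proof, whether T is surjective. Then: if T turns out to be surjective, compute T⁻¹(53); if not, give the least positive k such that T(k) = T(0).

By definition, T is surjective if every y in the codomain equals T(x) for some x in the domain.
Since gcd(46, 55) = 1, 46 is invertible modulo 55. Euclid's algorithm: 55 = 1·46 + 9, 46 = 5·9 + 1; back-substituting gives 1 = 6·46 − 5·55, so 46⁻¹ ≡ 6 (mod 55).
For any y ∈ ℤ/55ℤ, x = 6(y − 18) mod 55 satisfies T(x) = 46·6(y − 18) + 18 ≡ y (since 46·6 ≡ 1 mod 55). So every y has a preimage.
Hence T is surjective.
Since T is surjective, we find T⁻¹(53): we need 46x ≡ 53 − 18 ≡ 35 (mod 55). Using 46⁻¹ = 6: x ≡ 6·35 = 210 = 3·55 + 45, so x = 45.
Check: T(45) = 46·45 + 18 = 2088 = 37·55 + 53 ≡ 53 (mod 55).

45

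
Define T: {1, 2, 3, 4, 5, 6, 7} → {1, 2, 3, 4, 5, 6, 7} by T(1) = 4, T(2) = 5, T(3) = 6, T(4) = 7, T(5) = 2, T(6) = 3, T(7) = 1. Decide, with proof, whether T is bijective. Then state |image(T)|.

The values 4, 5, 6, 7, 2, 3, 1 are a permutation of {1, 2, 3, 4, 5, 6, 7}: each element appears exactly once.
So T is injective and surjective, hence bijective.
The image of T is {1, 2, 3, 4, 5, 6, 7}, which has 7 elements.

7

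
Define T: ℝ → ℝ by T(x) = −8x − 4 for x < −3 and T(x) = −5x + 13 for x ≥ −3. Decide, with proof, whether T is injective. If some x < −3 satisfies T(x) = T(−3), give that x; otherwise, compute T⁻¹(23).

-4

Both pieces are strictly decreasing (slopes −8 and −5), so each is injective on its own interval.
The left piece maps (−∞, −3) onto (20, ∞); the right piece maps [−3, ∞) onto (−∞, 28].
These images overlap. In particular T(−3) = 28 (right piece), and solving −8x − 4 = 28 on the left piece gives x = −4 < −3.
So T(−4) = T(−3) with −4 ≠ −3, and T is not injective. This x = −4 is the requested value below −3.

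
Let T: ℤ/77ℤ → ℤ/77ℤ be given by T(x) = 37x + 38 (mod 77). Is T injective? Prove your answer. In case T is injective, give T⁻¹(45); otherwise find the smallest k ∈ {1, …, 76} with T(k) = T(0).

Recall that T is injective if T(x_1) = T(x_2) implies x_1 = x_2.
If T(x_1) = T(x_2), then 37x_1 ≡ 37x_2 (mod 77). Because gcd(37, 77) = 1, we may cancel 37 to get x_1 ≡ x_2 (mod 77).
Therefore T is injective.
We now compute 37⁻¹ mod 77 explicitly. Euclid's algorithm: 77 = 2·37 + 3, 37 = 12·3 + 1; back-substituting gives 1 = 25·37 − 12·77, so 37⁻¹ ≡ 25 (mod 77).
Since T is injective, we find T⁻¹(45): we need 37x ≡ 45 − 38 ≡ 7 (mod 77). Using 37⁻¹ = 25: x ≡ 25·7 = 175 = 2·77 + 21, so x = 21.
Check: T(21) = 37·21 + 38 = 815 = 10·77 + 45 ≡ 45 (mod 77).

21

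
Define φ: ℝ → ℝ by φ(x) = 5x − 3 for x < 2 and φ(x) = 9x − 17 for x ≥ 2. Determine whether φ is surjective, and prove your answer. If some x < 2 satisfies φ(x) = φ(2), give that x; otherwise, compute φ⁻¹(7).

4/5

Both pieces are strictly increasing (slopes 5 and 9), so each is injective on its own interval.
The left piece maps (−∞, 2) onto (−∞, 7); the right piece maps [2, ∞) onto [1, ∞).
The union (−∞, 7) ∪ [1, ∞) covers ℝ, so φ is surjective.
For the follow-up: the images overlap, so an x < 2 with φ(x) = φ(2) exists. φ(2) = 1; solving 5x − 3 = 1 for x < 2 gives x = (1 + 3)/5 = 4/5.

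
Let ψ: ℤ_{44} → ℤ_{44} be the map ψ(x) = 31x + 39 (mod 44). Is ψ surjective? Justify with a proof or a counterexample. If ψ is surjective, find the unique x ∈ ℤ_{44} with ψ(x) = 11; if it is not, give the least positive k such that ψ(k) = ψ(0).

Since gcd(31, 44) = 1, 31 is invertible modulo 44. Euclid's algorithm: 44 = 1·31 + 13, 31 = 2·13 + 5, 13 = 2·5 + 3, 5 = 1·3 + 2, 3 = 1·2 + 1; back-substituting gives 1 = 27·31 − 19·44, so 31⁻¹ ≡ 27 (mod 44).
Then y ↦ 27(y − 39) is a two-sided inverse to ψ, so every y ∈ ℤ_{44} has a preimage.
Hence ψ is surjective.
Since ψ is surjective, we compute ψ⁻¹(11): solve 31x + 39 ≡ 11 (mod 44), i.e. 31x ≡ 16 (mod 44).
Multiplying by 31⁻¹ = 27 gives x ≡ 27·16 = 432 = 9·44 + 36 ≡ 36 (mod 44).
Check: ψ(36) = 31·36 + 39 = 1155 = 26·44 + 11 ≡ 11 (mod 44).

36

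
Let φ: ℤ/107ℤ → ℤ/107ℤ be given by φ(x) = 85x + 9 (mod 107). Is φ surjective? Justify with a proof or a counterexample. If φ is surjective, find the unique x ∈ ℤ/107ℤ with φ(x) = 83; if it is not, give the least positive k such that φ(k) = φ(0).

55

Recall: φ is surjective if every y in the codomain equals φ(x) for some x in the domain.
Since gcd(85, 107) = 1, 85 is invertible modulo 107. Euclid's algorithm: 107 = 1·85 + 22, 85 = 3·22 + 19, 22 = 1·19 + 3, 19 = 6·3 + 1; back-substituting gives 1 = 34·85 − 27·107, so 85⁻¹ ≡ 34 (mod 107).
For any y ∈ ℤ/107ℤ, x = 34(y − 9) mod 107 satisfies φ(x) = 85·34(y − 9) + 9 ≡ y (since 85·34 ≡ 1 mod 107). So every y has a preimage.
So φ is surjective.
Since φ is surjective, we find φ⁻¹(83): we need 85x ≡ 83 − 9 ≡ 74 (mod 107). Using 85⁻¹ = 34: x ≡ 34·74 = 2516 = 23·107 + 55, so x = 55.
Check: φ(55) = 85·55 + 9 = 4684 = 43·107 + 83 ≡ 83 (mod 107).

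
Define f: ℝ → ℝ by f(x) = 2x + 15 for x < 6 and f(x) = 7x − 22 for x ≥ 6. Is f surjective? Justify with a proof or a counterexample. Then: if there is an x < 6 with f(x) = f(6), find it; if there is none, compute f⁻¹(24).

Both pieces are strictly increasing (slopes 2 and 7), so each is injective on its own interval.
The left piece maps (−∞, 6) onto (−∞, 27); the right piece maps [6, ∞) onto [20, ∞).
The union (−∞, 27) ∪ [20, ∞) covers ℝ, so f is surjective.
For the follow-up: the images overlap, so an x < 6 with f(x) = f(6) exists. f(6) = 20; solving 2x + 15 = 20 for x < 6 gives x = (20 − 15)/2 = 5/2.

5/2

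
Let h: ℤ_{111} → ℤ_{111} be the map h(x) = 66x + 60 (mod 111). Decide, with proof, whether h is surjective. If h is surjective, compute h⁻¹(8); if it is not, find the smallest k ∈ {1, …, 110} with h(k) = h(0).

37

Since gcd(66, 111) = 3, we have 66x ≡ 0 (mod 3) for all x, so h(x) ≡ 0 (mod 3).
But 1 ≢ 0 (mod 3), so 1 ∈ ℤ_{111} has no preimage. Thus h is not surjective.
Since h is not surjective, we find the least positive k with h(k) = h(0): this means 66k ≡ 0 (mod 111), i.e. 111 ∣ 66k. Since gcd(66, 111) = 3, dividing through by 3 this holds exactly when 37 ∣ 22k, and as gcd(22, 37) = 1, exactly when 37 ∣ k.
The smallest positive such k is 37.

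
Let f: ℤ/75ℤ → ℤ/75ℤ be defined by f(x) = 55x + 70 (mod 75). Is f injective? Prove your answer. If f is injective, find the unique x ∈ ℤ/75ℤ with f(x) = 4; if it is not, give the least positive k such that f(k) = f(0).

15

We have gcd(55, 75) = 5 > 1. Taking x_1 = 0 and x_2 = 15: f(0) = 70 and f(15) = 55·15 + 70 = 895 ≡ 70 (mod 75).
So f(0) = f(15) while 0 ≠ 15, therefore f is not injective.
Since f is not injective, we find the least positive k with f(k) = f(0): this means 55k ≡ 0 (mod 75), i.e. 75 ∣ 55k. Since gcd(55, 75) = 5, dividing through by 5 this holds exactly when 15 ∣ 11k, and as gcd(11, 15) = 1, exactly when 15 ∣ k.
The smallest positive such k is 15.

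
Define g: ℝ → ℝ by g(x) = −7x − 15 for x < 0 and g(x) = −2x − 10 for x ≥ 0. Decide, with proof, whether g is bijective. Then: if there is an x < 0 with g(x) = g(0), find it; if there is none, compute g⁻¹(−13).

-5/7

Both pieces are strictly decreasing (slopes −7 and −2), so each is injective on its own interval.
The left piece maps (−∞, 0) onto (−15, ∞); the right piece maps [0, ∞) onto (−∞, −10].
These images overlap. In particular g(0) = −10 (right piece), and solving −7x − 15 = −10 on the left piece gives x = −5/7 < 0.
So g(−5/7) = g(0) with −5/7 ≠ 0, and g is not injective, hence not bijective. This x = −5/7 is the requested value below 0.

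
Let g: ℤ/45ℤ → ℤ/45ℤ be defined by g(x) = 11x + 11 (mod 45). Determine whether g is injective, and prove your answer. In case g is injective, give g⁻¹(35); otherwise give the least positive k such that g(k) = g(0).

39

If g(u) = g(v), then 11u ≡ 11v (mod 45). Because gcd(11, 45) = 1, we may cancel 11 to get u ≡ v (mod 45).
So g is injective.
We now compute 11⁻¹ mod 45 explicitly. Euclid's algorithm: 45 = 4·11 + 1; back-substituting gives 1 = 41·11 − 10·45, so 11⁻¹ ≡ 41 (mod 45).
Since g is injective, we find g⁻¹(35): we need 11x ≡ 35 − 11 ≡ 24 (mod 45). Using 11⁻¹ = 41: x ≡ 41·24 = 984 = 21·45 + 39, so x = 39.
Check: g(39) = 11·39 + 11 = 440 = 9·45 + 35 ≡ 35 (mod 45).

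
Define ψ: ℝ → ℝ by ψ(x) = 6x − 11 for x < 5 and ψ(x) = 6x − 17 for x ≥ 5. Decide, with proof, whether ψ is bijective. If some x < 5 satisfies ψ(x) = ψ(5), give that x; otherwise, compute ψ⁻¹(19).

Both pieces are strictly increasing (slopes 6 and 6), so each is injective on its own interval.
The left piece maps (−∞, 5) onto (−∞, 19); the right piece maps [5, ∞) onto [13, ∞).
These images overlap. In particular ψ(5) = 13 (right piece), and solving 6x − 11 = 13 on the left piece gives x = 4 < 5.
So ψ(4) = ψ(5) with 4 ≠ 5, and ψ is not injective, hence not bijective. This x = 4 is the requested value below 5.

4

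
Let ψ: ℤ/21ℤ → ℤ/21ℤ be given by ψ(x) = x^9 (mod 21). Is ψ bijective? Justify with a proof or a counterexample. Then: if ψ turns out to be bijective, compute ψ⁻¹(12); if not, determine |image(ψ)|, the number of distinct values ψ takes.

ψ(1) = 1^9 = 1.
ψ(4): Repeated squaring mod 21: 4^1 ≡ 4, 4^2 ≡ 4² = 16, 4^4 ≡ 16² = 256 ≡ 4, 4^8 ≡ 4² = 16. Since 9 = 8 + 1, 4^9 ≡ 16·4: 16·4 = 64 ≡ 1. So 4^9 ≡ 1 (mod 21).
So ψ(1) = ψ(4) = 1 while 1 ≠ 4, hence ψ is not injective, hence not bijective.
Since ψ is not bijective, we determine |image(ψ)|. Computing x^9 mod 21 for each x (by repeated squaring, reducing mod 21 at every step), the values ψ(0), ψ(1), …, ψ(20) are: 0, 1, 8, 6, 1, 20, 6, 7, 8, 15, 13, 8, 6, 13, 14, 15, 1, 20, 15, 13, 20.
The distinct values are {0, 1, 6, 7, 8, 13, 14, 15, 20}; there are 9 of them.

9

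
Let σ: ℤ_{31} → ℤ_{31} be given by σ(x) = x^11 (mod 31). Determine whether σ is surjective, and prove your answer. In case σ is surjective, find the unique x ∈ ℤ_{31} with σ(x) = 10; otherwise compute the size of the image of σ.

19

Since 31 is prime, the nonzero elements of ℤ_{31} form a cyclic group of order 30.
As gcd(11, 30) = 1, raising to the 11th power is a bijection on this group: if x_1^11 ≡ x_2^11 then (x_1x_2^{−1})^11 = 1, and the only element of order dividing gcd(11, 30) = 1 is 1, so x_1 = x_2.
With σ(0) = 0 this makes σ injective on all of ℤ_{31}, hence bijective (finite equal-size domain and codomain). In particular σ is surjective.
Since σ is surjective, we find the preimage of 10. The inverse of x ↦ x^11 on (ℤ_{31})^× is x ↦ x^11, because 11·11 = 121 = 4·30 + 1 ≡ 1 (mod 30) and x^{30} = 1 for x ≠ 0 (Fermat). So σ⁻¹(10) = 10^11 mod 31.
Repeated squaring mod 31: 10^1 ≡ 10, 10^2 ≡ 10² = 100 ≡ 7, 10^4 ≡ 7² = 49 ≡ 18, 10^8 ≡ 18² = 324 ≡ 14. Since 11 = 8 + 2 + 1, 10^11 ≡ 14·7·10: 14·7 = 98 ≡ 5, then 5·10 = 50 ≡ 19. So 10^11 ≡ 19 (mod 31).
Hence σ⁻¹(10) = 19.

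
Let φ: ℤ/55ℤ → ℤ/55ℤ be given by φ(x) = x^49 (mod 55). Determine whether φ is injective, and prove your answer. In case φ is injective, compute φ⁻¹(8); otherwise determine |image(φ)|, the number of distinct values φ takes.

18

Computing x^49 mod 55 for each x (by repeated squaring, reducing mod 55 at every step), the values φ(0), φ(1), …, φ(54) are: 0, 1, 17, 48, 14, 20, 46, 52, 18, 49, 10, 11, 12, 28, 4, 25, 31, 2, 8, 29, 5, 21, 22, 23, 39, 15, 36, 42, 13, 19, 40, 16, 32, 33, 34, 50, 26, 47, 53, 24, 30, 51, 27, 43, 44, 45, 6, 37, 3, 9, 35, 41, 7, 38, 54.
Every element of ℤ/55ℤ appears exactly once in this list, so φ is a bijection, and in particular injective.
Since φ is injective, we read off the preimage of 8 from the same table: φ(18) = 8, so φ⁻¹(8) = 18.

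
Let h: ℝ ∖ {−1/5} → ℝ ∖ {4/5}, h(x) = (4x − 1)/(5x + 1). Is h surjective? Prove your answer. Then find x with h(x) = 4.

-5/16

For any y ≠ 4/5, solving y(5x + 1) = 4x − 1 for x gives a well-defined x ≠ −1/5. So h is surjective.
Solving h(x) = 4: cross-multiplying gives 4x − 1 = 4(5x + 1), which rearranges to −16x = 5, so x = −5/16.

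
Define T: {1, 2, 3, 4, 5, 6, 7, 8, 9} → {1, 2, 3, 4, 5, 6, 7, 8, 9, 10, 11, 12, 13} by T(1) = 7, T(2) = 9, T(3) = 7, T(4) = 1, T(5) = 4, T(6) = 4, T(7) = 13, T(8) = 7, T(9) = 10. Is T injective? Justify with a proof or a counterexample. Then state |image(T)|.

T(1) = 7 = T(3) with 1 ≠ 3, so T is not injective.
The image of T is {1, 4, 7, 9, 10, 13}, which has 6 elements.

6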